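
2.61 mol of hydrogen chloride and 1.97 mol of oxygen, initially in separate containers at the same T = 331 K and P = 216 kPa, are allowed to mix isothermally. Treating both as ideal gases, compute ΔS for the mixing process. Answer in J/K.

ΔS_mix = 26 J/K

Mole fractions: x_A = 2.61/4.58 = 0.57, x_B = 0.43.
ΔS_mix = −R(n_A ln x_A + n_B ln x_B) = −8.314 × (2.61 ln 0.57 + 1.97 ln 0.43) = 26 J/K.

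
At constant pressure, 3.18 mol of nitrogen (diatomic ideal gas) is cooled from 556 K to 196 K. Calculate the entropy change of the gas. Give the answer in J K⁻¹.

At constant pressure, ΔS = nC_p ln(T₂/T₁) with C_p = 7R/2 = 29.1 J mol⁻¹ K⁻¹.
ΔS = 3.18 × 29.1 × ln(196/556) = -96.5 J/K.

ΔS = -96.5 J/K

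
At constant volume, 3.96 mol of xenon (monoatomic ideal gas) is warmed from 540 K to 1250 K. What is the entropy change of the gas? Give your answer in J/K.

At constant volume, ΔS = nC_V ln(T₂/T₁) with C_V = 3R/2 = 12.47 J mol⁻¹ K⁻¹.
ΔS = 3.96 × 12.47 × ln(1250/540) = 41.5 J/K.

ΔS = 41.5 J/K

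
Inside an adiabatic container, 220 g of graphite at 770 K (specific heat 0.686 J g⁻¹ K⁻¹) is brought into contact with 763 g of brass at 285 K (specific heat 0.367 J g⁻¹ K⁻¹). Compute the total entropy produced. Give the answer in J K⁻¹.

ΔS_total = 51.5 J/K

Energy balance: T_f = (m₁c₁T₁ + m₂c₂T₂)/(m₁c₁ + m₂c₂) = 454.85 K.
ΔS₁ = m₁c₁ ln(T_f/T₁) = 150.92 × ln(454.85/770) = -79.45 J/K.
ΔS₂ = m₂c₂ ln(T_f/T₂) = 280.021 × ln(454.85/285) = 130.9 J/K.
ΔS_total = -79.45 + 130.9 = 51.5 J/K.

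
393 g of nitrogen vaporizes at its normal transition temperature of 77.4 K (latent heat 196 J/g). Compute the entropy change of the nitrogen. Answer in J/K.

ΔS = 995 J/K

Heat absorbed by the substance: Q = mL = 393 × 196 = 77028 J.
At constant T, ΔS = Q_rev/T = 77028 / 77.4 = 995 J/K.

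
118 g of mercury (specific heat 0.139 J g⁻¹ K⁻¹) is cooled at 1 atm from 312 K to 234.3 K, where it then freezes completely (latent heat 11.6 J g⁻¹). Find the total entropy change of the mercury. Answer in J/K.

ΔS = -10.5 J/K

Cooling step: ΔS₁ = m c ln(T_tr/T_i) = 118 × 0.139 × ln(234.3/312) = -4.698 J/K.
Phase change: ΔS₂ = −mL/T_tr = −118 × 11.6 / 234.3 = -5.842 J/K.
ΔS_total = (-4.698) + (-5.842) = -10.5 J/K.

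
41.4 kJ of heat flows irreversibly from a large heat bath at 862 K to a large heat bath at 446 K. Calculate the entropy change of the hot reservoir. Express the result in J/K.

ΔS_hot = -48 J/K

The hot reservoir loses heat Q, so ΔS_hot = −Q/T_H = −41400/862 = -48 J/K.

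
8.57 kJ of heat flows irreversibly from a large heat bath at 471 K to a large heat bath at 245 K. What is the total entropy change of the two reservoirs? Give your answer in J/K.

ΔS_total = 16.8 J/K

ΔS_hot = −Q/T_H = −8570/471 = -18.2 J/K and ΔS_cold = +Q/T_C = 8570/245 = 34.98 J/K.
ΔS_total = -18.2 + 34.98 = 16.8 J/K, positive as the second law requires.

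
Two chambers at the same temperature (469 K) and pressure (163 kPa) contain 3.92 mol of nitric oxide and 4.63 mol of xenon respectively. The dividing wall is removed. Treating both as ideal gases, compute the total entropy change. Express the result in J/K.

ΔS_mix = 49 J/K

Mole fractions: x_A = 3.92/8.55 = 0.458, x_B = 0.542.
ΔS_mix = −R(n_A ln x_A + n_B ln x_B) = −8.314 × (3.92 ln 0.458 + 4.63 ln 0.542) = 49 J/K.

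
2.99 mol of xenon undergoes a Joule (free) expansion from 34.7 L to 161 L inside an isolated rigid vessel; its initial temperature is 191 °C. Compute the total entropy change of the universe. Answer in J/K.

ΔS_universe = 38.2 J/K

For an ideal gas in free expansion Q = 0 and W = 0, so T is unchanged.
Entropy is a state function; using a reversible isothermal path, ΔS_gas = nR ln(V₂/V₁) = 2.99 × 8.314 × ln(161/34.7) = 38.2 J/K.
The insulated surroundings exchange no heat, so ΔS_surr = 0 and ΔS_universe = ΔS_gas.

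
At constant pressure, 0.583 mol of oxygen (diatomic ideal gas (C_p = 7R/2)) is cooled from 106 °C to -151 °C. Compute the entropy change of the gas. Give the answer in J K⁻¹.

In kelvin: T₁ = 379.15 K, T₂ = 122.15 K. At constant pressure, ΔS = nC_p ln(T₂/T₁) with C_p = 7R/2 = 29.1 J mol⁻¹ K⁻¹.
ΔS = 0.583 × 29.1 × ln(122.15/379.15) = -19.2 J/K.

ΔS = -19.2 J/K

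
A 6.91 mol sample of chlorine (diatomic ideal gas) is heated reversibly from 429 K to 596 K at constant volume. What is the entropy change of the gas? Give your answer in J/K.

At constant volume, ΔS = nC_V ln(T₂/T₁) with C_V = 5R/2 = 20.79 J mol⁻¹ K⁻¹.
ΔS = 6.91 × 20.79 × ln(596/429) = 47.2 J/K.

ΔS = 47.2 J/K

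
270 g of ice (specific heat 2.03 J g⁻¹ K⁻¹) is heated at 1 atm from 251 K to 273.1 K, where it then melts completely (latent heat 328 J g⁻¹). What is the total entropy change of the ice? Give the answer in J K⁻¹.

ΔS = 371 J/K

Warming step: ΔS₁ = m c ln(T_tr/T_i) = 270 × 2.03 × ln(273.1/251) = 46.25 J/K.
Phase change: ΔS₂ = +mL/T_tr = 270 × 328 / 273.1 = 324.3 J/K.
ΔS_total = (46.25) + (324.3) = 371 J/K.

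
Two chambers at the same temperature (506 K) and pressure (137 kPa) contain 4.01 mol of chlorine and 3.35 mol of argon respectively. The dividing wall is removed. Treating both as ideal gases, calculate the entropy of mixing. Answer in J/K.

ΔS_mix = 42.2 J/K

Mole fractions: x_A = 4.01/7.36 = 0.545, x_B = 0.455.
ΔS_mix = −R(n_A ln x_A + n_B ln x_B) = −8.314 × (4.01 ln 0.545 + 3.35 ln 0.455) = 42.2 J/K.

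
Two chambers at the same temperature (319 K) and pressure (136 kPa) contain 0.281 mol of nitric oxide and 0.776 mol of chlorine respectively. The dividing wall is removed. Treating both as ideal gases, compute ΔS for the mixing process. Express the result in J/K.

ΔS_mix = 5.09 J/K

Mole fractions: x_A = 0.281/1.06 = 0.266, x_B = 0.734.
ΔS_mix = −R(n_A ln x_A + n_B ln x_B) = −8.314 × (0.281 ln 0.266 + 0.776 ln 0.734) = 5.09 J/K.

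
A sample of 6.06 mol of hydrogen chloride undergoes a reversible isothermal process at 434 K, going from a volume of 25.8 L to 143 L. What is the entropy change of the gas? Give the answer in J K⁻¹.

ΔS_gas = 86.3 J/K

For an isothermal ideal gas ΔS_gas = nR ln(V₂/V₁) = 6.06 × 8.314 × ln(143/25.8) = 86.3 J/K.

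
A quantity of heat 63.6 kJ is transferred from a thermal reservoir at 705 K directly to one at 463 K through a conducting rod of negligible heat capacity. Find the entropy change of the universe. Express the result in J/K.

ΔS_total = 47.2 J/K

ΔS_hot = −Q/T_H = −63600/705 = -90.21 J/K and ΔS_cold = +Q/T_C = 63600/463 = 137.4 J/K.
ΔS_total = -90.21 + 137.4 = 47.2 J/K, positive as the second law requires.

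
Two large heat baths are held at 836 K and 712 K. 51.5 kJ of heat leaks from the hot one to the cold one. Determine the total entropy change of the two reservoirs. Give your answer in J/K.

ΔS_total = 10.7 J/K

ΔS_hot = −Q/T_H = −51500/836 = -61.6 J/K and ΔS_cold = +Q/T_C = 51500/712 = 72.33 J/K.
ΔS_total = -61.6 + 72.33 = 10.7 J/K, positive as the second law requires.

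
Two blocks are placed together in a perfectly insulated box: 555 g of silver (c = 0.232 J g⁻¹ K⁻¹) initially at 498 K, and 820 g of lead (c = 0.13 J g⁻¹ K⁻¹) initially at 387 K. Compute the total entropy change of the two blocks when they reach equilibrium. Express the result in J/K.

ΔS_total = 1.83 J/K

Energy balance: T_f = (m₁c₁T₁ + m₂c₂T₂)/(m₁c₁ + m₂c₂) = 447.73 K.
ΔS₁ = m₁c₁ ln(T_f/T₁) = 128.76 × ln(447.73/498) = -13.7026 J/K.
ΔS₂ = m₂c₂ ln(T_f/T₂) = 106.6 × ln(447.73/387) = 15.5376 J/K.
ΔS_total = -13.7026 + 15.5376 = 1.83 J/K.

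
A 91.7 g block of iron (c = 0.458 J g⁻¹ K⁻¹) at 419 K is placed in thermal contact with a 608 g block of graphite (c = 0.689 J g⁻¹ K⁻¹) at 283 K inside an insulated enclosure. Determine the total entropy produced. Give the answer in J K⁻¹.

Energy balance: T_f = (m₁c₁T₁ + m₂c₂T₂)/(m₁c₁ + m₂c₂) = 295.39 K.
ΔS₁ = m₁c₁ ln(T_f/T₁) = 41.9986 × ln(295.39/419) = -14.68 J/K.
ΔS₂ = m₂c₂ ln(T_f/T₂) = 418.912 × ln(295.39/283) = 17.95 J/K.
ΔS_total = -14.68 + 17.95 = 3.27 J/K.

ΔS_total = 3.27 J/K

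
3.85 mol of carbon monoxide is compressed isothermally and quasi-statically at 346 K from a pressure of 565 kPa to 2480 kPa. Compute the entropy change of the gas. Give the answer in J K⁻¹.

For an isothermal ideal gas ΔS_gas = nR ln(P₁/P₂) = 3.85 × 8.314 × ln(565/2480) = -47.3 J/K.

ΔS_gas = -47.3 J/K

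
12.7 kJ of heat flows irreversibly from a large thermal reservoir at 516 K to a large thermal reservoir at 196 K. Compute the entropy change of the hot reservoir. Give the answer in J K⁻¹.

ΔS_hot = -24.6 J/K

The hot reservoir loses heat Q, so ΔS_hot = −Q/T_H = −12700/516 = -24.6 J/K.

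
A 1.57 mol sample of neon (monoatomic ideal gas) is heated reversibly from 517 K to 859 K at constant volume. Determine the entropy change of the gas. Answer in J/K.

At constant volume, ΔS = nC_V ln(T₂/T₁) with C_V = 3R/2 = 12.47 J mol⁻¹ K⁻¹.
ΔS = 1.57 × 12.47 × ln(859/517) = 9.94 J/K.

ΔS = 9.94 J/K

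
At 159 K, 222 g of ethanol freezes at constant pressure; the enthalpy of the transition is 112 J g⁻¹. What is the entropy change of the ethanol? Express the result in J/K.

ΔS = -156 J/K

Heat released by the substance: Q = −mL = −222 × 112 = −24864 J.
At constant T, ΔS = Q_rev/T = −24864 / 159 = -156 J/K.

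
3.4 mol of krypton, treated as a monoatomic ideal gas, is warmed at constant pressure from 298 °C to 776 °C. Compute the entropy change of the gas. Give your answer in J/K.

In kelvin: T₁ = 571.15 K, T₂ = 1049.15 K. At constant pressure, ΔS = nC_p ln(T₂/T₁) with C_p = 5R/2 = 20.79 J mol⁻¹ K⁻¹.
ΔS = 3.4 × 20.79 × ln(1049.15/571.15) = 43 J/K.

ΔS = 43 J/K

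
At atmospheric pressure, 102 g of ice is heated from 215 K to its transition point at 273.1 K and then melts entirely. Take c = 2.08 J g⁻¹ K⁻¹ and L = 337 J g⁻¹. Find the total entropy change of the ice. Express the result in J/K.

ΔS = 177 J/K

Warming step: ΔS₁ = m c ln(T_tr/T_i) = 102 × 2.08 × ln(273.1/215) = 50.75 J/K.
Phase change: ΔS₂ = +mL/T_tr = 102 × 337 / 273.1 = 125.9 J/K.
ΔS_total = (50.75) + (125.9) = 177 J/K.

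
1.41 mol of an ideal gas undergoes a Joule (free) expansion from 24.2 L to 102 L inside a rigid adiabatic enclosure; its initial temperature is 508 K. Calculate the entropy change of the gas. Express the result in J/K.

ΔS_gas = 16.9 J/K

No heat is exchanged and no work is done, so the ideal-gas temperature stays constant.
Entropy is a state function; using a reversible isothermal path, ΔS_gas = nR ln(V₂/V₁) = 1.41 × 8.314 × ln(102/24.2) = 16.9 J/K.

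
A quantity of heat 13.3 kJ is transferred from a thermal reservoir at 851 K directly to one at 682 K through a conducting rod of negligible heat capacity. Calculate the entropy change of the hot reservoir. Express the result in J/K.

The hot reservoir loses heat Q, so ΔS_hot = −Q/T_H = −13300/851 = -15.6 J/K.

ΔS_hot = -15.6 J/K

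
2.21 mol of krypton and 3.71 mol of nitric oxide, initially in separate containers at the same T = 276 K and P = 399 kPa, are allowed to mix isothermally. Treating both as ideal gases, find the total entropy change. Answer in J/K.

Mole fractions: x_A = 2.21/5.92 = 0.373, x_B = 0.627.
ΔS_mix = −R(n_A ln x_A + n_B ln x_B) = −8.314 × (2.21 ln 0.373 + 3.71 ln 0.627) = 32.5 J/K.

ΔS_mix = 32.5 J/K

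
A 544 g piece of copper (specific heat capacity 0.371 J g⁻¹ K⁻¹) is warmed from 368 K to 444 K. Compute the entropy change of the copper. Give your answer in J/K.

ΔS = ∫dQ_rev/T = m c ln(T₂/T₁) = 544 × 0.371 × ln(444/368) = 37.9 J/K.

ΔS = 37.9 J/K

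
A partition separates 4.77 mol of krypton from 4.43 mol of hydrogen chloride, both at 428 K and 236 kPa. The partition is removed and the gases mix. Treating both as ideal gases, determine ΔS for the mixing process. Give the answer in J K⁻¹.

ΔS_mix = 53 J/K

Mole fractions: x_A = 4.77/9.2 = 0.518, x_B = 0.482.
ΔS_mix = −R(n_A ln x_A + n_B ln x_B) = −8.314 × (4.77 ln 0.518 + 4.43 ln 0.482) = 53 J/K.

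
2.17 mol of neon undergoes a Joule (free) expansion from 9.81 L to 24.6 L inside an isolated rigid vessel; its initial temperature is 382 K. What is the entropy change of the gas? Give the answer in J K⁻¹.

For an ideal gas in free expansion Q = 0 and W = 0, so T is unchanged.
Entropy is a state function; using a reversible isothermal path, ΔS_gas = nR ln(V₂/V₁) = 2.17 × 8.314 × ln(24.6/9.81) = 16.6 J/K.

ΔS_gas = 16.6 J/K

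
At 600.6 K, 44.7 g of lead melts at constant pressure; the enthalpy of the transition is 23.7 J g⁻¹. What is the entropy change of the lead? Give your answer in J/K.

ΔS = 1.76 J/K

Heat absorbed by the substance: Q = mL = 44.7 × 23.7 = 1059.39 J.
At constant T, ΔS = Q_rev/T = 1059.39 / 600.6 = 1.76 J/K.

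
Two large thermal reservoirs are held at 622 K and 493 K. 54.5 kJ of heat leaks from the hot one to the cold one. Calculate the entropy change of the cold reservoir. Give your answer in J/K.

The cold reservoir gains heat Q, so ΔS_cold = +Q/T_C = 54500/493 = 111 J/K.

ΔS_cold = 111 J/K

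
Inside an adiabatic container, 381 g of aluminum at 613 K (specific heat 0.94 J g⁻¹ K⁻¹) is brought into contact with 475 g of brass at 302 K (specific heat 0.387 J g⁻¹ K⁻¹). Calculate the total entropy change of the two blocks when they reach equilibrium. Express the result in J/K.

Energy balance: T_f = (m₁c₁T₁ + m₂c₂T₂)/(m₁c₁ + m₂c₂) = 507.51 K.
ΔS₁ = m₁c₁ ln(T_f/T₁) = 358.14 × ln(507.51/613) = -67.63 J/K.
ΔS₂ = m₂c₂ ln(T_f/T₂) = 183.825 × ln(507.51/302) = 95.42 J/K.
ΔS_total = -67.63 + 95.42 = 27.8 J/K.

ΔS_total = 27.8 J/K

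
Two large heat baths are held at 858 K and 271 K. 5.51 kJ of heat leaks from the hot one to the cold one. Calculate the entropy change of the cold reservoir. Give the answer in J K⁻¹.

The cold reservoir gains heat Q, so ΔS_cold = +Q/T_C = 5510/271 = 20.3 J/K.

ΔS_cold = 20.3 J/K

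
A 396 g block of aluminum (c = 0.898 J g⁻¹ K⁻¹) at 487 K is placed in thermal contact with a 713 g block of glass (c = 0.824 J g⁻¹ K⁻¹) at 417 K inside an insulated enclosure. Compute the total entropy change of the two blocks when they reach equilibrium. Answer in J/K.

ΔS_total = 2.7 J/K

Energy balance: T_f = (m₁c₁T₁ + m₂c₂T₂)/(m₁c₁ + m₂c₂) = 443.39 K.
ΔS₁ = m₁c₁ ln(T_f/T₁) = 355.608 × ln(443.39/487) = -33.36 J/K.
ΔS₂ = m₂c₂ ln(T_f/T₂) = 587.512 × ln(443.39/417) = 36.06 J/K.
ΔS_total = -33.36 + 36.06 = 2.7 J/K.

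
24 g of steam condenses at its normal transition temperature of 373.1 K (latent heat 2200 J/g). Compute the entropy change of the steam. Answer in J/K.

ΔS = -142 J/K

Heat released by the substance: Q = −mL = −24 × 2200 = −52800 J.
At constant T, ΔS = Q_rev/T = −52800 / 373.1 = -142 J/K.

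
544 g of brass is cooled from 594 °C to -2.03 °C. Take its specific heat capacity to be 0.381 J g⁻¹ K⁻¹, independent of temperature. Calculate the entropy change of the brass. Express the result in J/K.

In kelvin: T₁ = 867.15 K, T₂ = 271.12 K. ΔS = ∫dQ_rev/T = m c ln(T₂/T₁) = 544 × 0.381 × ln(271.12/867.15) = -241 J/K.

ΔS = -241 J/K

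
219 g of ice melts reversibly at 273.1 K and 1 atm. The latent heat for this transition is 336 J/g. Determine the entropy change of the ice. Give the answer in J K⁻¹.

ΔS = 269 J/K

Heat absorbed by the substance: Q = mL = 219 × 336 = 73584 J.
At constant T, ΔS = Q_rev/T = 73584 / 273.1 = 269 J/K.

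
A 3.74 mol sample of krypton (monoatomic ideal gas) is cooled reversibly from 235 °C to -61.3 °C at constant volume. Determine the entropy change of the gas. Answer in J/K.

In kelvin: T₁ = 508.15 K, T₂ = 211.85 K. At constant volume, ΔS = nC_V ln(T₂/T₁) with C_V = 3R/2 = 12.47 J mol⁻¹ K⁻¹.
ΔS = 3.74 × 12.47 × ln(211.85/508.15) = -40.8 J/K.

ΔS = -40.8 J/K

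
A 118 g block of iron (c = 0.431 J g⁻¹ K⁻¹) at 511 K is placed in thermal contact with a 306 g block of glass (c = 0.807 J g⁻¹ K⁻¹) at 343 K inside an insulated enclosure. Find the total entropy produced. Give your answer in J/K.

ΔS_total = 3.65 J/K

Energy balance: T_f = (m₁c₁T₁ + m₂c₂T₂)/(m₁c₁ + m₂c₂) = 371.69 K.
ΔS₁ = m₁c₁ ln(T_f/T₁) = 50.858 × ln(371.69/511) = -16.19 J/K.
ΔS₂ = m₂c₂ ln(T_f/T₂) = 246.942 × ln(371.69/343) = 19.84 J/K.
ΔS_total = -16.19 + 19.84 = 3.65 J/K.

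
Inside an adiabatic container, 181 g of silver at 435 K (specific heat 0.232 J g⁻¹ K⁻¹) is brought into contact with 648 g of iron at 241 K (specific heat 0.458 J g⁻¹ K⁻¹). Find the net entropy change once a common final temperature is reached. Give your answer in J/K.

Energy balance: T_f = (m₁c₁T₁ + m₂c₂T₂)/(m₁c₁ + m₂c₂) = 265.05 K.
ΔS₁ = m₁c₁ ln(T_f/T₁) = 41.992 × ln(265.05/435) = -20.805 J/K.
ΔS₂ = m₂c₂ ln(T_f/T₂) = 296.784 × ln(265.05/241) = 28.227 J/K.
ΔS_total = -20.805 + 28.227 = 7.42 J/K.

ΔS_total = 7.42 J/K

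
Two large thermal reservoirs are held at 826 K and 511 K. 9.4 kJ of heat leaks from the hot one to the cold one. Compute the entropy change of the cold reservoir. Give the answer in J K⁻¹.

ΔS_cold = 18.4 J/K

The cold reservoir gains heat Q, so ΔS_cold = +Q/T_C = 9400/511 = 18.4 J/K.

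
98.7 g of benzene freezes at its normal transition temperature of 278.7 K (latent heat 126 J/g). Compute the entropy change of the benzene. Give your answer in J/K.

Heat released by the substance: Q = −mL = −98.7 × 126 = −12436.2 J.
At constant T, ΔS = Q_rev/T = −12436.2 / 278.7 = -44.6 J/K.

ΔS = -44.6 J/K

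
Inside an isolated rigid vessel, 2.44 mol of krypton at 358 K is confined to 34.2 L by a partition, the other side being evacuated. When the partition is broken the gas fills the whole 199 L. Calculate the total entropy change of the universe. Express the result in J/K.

ΔS_universe = 35.7 J/K

No heat is exchanged and no work is done, so the ideal-gas temperature stays constant.
Entropy is a state function; using a reversible isothermal path, ΔS_gas = nR ln(V₂/V₁) = 2.44 × 8.314 × ln(199/34.2) = 35.7 J/K.
The insulated surroundings exchange no heat, so ΔS_surr = 0 and ΔS_universe = ΔS_gas.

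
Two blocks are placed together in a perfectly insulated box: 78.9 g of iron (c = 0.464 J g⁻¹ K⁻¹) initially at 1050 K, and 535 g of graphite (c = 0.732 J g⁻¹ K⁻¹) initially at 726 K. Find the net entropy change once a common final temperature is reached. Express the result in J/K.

ΔS_total = 2.53 J/K

Energy balance: T_f = (m₁c₁T₁ + m₂c₂T₂)/(m₁c₁ + m₂c₂) = 753.7 K.
ΔS₁ = m₁c₁ ln(T_f/T₁) = 36.6096 × ln(753.7/1050) = -12.138 J/K.
ΔS₂ = m₂c₂ ln(T_f/T₂) = 391.62 × ln(753.7/726) = 14.663 J/K.
ΔS_total = -12.138 + 14.663 = 2.53 J/K.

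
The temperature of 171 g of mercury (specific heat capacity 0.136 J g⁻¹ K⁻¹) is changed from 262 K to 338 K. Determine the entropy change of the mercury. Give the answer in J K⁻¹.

ΔS = 5.92 J/K

ΔS = ∫dQ_rev/T = m c ln(T₂/T₁) = 171 × 0.136 × ln(338/262) = 5.92 J/K.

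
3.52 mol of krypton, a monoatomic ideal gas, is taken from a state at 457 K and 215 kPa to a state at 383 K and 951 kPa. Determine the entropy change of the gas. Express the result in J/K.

ΔS = nC_p ln(T₂/T₁) − nR ln(P₂/P₁), with C_p = 5R/2 = 20.79 J mol⁻¹ K⁻¹ for a monoatomic ideal gas.
ΔS = 3.52 × [20.79 × ln(383/457) − 8.314 × ln(951/215)] = -56.4 J/K.

ΔS = -56.4 J/K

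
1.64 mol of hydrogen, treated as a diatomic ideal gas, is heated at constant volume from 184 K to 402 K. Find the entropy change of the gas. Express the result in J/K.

At constant volume, ΔS = nC_V ln(T₂/T₁) with C_V = 5R/2 = 20.79 J mol⁻¹ K⁻¹.
ΔS = 1.64 × 20.79 × ln(402/184) = 26.6 J/K.

ΔS = 26.6 J/K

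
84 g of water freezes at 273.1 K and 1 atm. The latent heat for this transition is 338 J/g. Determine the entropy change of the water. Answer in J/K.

ΔS = -104 J/K

Heat released by the substance: Q = −mL = −84 × 338 = −28392 J.
At constant T, ΔS = Q_rev/T = −28392 / 273.1 = -104 J/K.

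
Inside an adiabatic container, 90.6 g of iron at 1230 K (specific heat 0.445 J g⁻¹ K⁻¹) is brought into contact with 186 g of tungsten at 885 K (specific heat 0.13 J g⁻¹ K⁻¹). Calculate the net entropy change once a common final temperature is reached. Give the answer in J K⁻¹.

Energy balance: T_f = (m₁c₁T₁ + m₂c₂T₂)/(m₁c₁ + m₂c₂) = 1100.7 K.
ΔS₁ = m₁c₁ ln(T_f/T₁) = 40.317 × ln(1100.7/1230) = -4.479 J/K.
ΔS₂ = m₂c₂ ln(T_f/T₂) = 24.18 × ln(1100.7/885) = 5.273 J/K.
ΔS_total = -4.479 + 5.273 = 0.794 J/K.

ΔS_total = 0.794 J/K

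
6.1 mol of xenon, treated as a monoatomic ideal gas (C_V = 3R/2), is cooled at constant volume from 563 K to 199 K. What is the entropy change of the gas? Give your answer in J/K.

At constant volume, ΔS = nC_V ln(T₂/T₁) with C_V = 3R/2 = 12.47 J mol⁻¹ K⁻¹.
ΔS = 6.1 × 12.47 × ln(199/563) = -79.1 J/K.

ΔS = -79.1 J/K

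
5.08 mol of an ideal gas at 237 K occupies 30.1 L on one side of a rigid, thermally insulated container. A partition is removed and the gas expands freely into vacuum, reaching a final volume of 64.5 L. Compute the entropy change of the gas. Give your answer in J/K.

For an ideal gas in free expansion Q = 0 and W = 0, so T is unchanged.
Entropy is a state function; using a reversible isothermal path, ΔS_gas = nR ln(V₂/V₁) = 5.08 × 8.314 × ln(64.5/30.1) = 32.2 J/K.

ΔS_gas = 32.2 J/K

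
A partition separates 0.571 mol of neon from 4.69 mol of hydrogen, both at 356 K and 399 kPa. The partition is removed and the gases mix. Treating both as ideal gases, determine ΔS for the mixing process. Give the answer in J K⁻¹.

Mole fractions: x_A = 0.571/5.26 = 0.109, x_B = 0.891.
ΔS_mix = −R(n_A ln x_A + n_B ln x_B) = −8.314 × (0.571 ln 0.109 + 4.69 ln 0.891) = 15 J/K.

ΔS_mix = 15 J/K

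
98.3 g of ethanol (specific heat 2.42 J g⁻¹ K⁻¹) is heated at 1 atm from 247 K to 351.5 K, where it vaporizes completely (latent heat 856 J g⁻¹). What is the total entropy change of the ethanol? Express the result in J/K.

ΔS = 323 J/K

Warming step: ΔS₁ = m c ln(T_tr/T_i) = 98.3 × 2.42 × ln(351.5/247) = 83.93 J/K.
Phase change: ΔS₂ = +mL/T_tr = 98.3 × 856 / 351.5 = 239.4 J/K.
ΔS_total = (83.93) + (239.4) = 323 J/K.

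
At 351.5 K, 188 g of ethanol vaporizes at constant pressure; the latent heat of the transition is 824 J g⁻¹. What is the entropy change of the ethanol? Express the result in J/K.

ΔS = 441 J/K

Heat absorbed by the substance: Q = mL = 188 × 824 = 154912 J.
At constant T, ΔS = Q_rev/T = 154912 / 351.5 = 441 J/K.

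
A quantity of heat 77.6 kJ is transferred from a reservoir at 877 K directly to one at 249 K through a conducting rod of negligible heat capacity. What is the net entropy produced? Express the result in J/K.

ΔS_total = 223 J/K

ΔS_hot = −Q/T_H = −77600/877 = -88.48 J/K and ΔS_cold = +Q/T_C = 77600/249 = 311.6 J/K.
ΔS_total = -88.48 + 311.6 = 223 J/K, positive as the second law requires.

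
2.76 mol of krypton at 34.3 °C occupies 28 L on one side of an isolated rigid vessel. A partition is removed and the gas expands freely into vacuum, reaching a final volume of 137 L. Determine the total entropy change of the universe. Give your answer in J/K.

No heat is exchanged and no work is done, so the ideal-gas temperature stays constant.
Entropy is a state function; using a reversible isothermal path, ΔS_gas = nR ln(V₂/V₁) = 2.76 × 8.314 × ln(137/28) = 36.4 J/K.
The insulated surroundings exchange no heat, so ΔS_surr = 0 and ΔS_universe = ΔS_gas.

ΔS_universe = 36.4 J/K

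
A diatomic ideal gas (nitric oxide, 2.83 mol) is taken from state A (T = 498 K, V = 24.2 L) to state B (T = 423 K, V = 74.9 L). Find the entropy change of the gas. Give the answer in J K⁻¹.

Entropy is a state function: ΔS = nC_V ln(T₂/T₁) + nR ln(V₂/V₁), with C_V = 5R/2 = 20.79 J mol⁻¹ K⁻¹ for a diatomic ideal gas.
ΔS = 2.83 × [20.79 × ln(423/498) + 8.314 × ln(74.9/24.2)] = 17 J/K.

ΔS = 17 J/K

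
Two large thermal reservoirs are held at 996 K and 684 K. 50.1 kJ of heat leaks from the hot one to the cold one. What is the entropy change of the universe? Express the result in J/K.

ΔS_total = 22.9 J/K

ΔS_hot = −Q/T_H = −50100/996 = -50.301 J/K and ΔS_cold = +Q/T_C = 50100/684 = 73.246 J/K.
ΔS_total = -50.301 + 73.246 = 22.9 J/K, positive as the second law requires.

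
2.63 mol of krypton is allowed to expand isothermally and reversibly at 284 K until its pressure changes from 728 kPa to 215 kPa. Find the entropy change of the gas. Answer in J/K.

For an isothermal ideal gas ΔS_gas = nR ln(P₁/P₂) = 2.63 × 8.314 × ln(728/215) = 26.7 J/K.

ΔS_gas = 26.7 J/K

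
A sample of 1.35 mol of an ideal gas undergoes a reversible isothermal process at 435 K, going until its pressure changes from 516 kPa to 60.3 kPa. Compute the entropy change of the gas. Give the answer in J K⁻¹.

For an isothermal ideal gas ΔS_gas = nR ln(P₁/P₂) = 1.35 × 8.314 × ln(516/60.3) = 24.1 J/K.

ΔS_gas = 24.1 J/K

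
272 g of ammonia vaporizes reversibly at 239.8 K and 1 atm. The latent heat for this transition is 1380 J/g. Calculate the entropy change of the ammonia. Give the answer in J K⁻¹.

Heat absorbed by the substance: Q = mL = 272 × 1380 = 375360 J.
At constant T, ΔS = Q_rev/T = 375360 / 239.8 = 1570 J/K.

ΔS = 1570 J/K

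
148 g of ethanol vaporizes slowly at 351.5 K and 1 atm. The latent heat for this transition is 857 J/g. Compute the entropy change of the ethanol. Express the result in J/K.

ΔS = 361 J/K

Heat absorbed by the substance: Q = mL = 148 × 857 = 126836 J.
At constant T, ΔS = Q_rev/T = 126836 / 351.5 = 361 J/K.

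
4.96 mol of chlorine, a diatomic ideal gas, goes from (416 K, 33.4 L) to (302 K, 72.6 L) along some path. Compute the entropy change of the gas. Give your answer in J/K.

Entropy is a state function: ΔS = nC_V ln(T₂/T₁) + nR ln(V₂/V₁), with C_V = 5R/2 = 20.79 J mol⁻¹ K⁻¹ for a diatomic ideal gas.
ΔS = 4.96 × [20.79 × ln(302/416) + 8.314 × ln(72.6/33.4)] = -0.999 J/K.

ΔS = -0.999 J/K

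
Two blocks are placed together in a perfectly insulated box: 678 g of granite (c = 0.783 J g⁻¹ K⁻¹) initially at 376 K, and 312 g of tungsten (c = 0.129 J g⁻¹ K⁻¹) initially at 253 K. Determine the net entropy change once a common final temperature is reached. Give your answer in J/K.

Energy balance: T_f = (m₁c₁T₁ + m₂c₂T₂)/(m₁c₁ + m₂c₂) = 367.33 K.
ΔS₁ = m₁c₁ ln(T_f/T₁) = 530.874 × ln(367.33/376) = -12.38 J/K.
ΔS₂ = m₂c₂ ln(T_f/T₂) = 40.248 × ln(367.33/253) = 15.01 J/K.
ΔS_total = -12.38 + 15.01 = 2.63 J/K.

ΔS_total = 2.63 J/K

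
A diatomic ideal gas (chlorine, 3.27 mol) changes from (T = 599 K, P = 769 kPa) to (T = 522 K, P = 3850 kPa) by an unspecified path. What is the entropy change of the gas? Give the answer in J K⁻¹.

ΔS = -56.9 J/K

ΔS = nC_p ln(T₂/T₁) − nR ln(P₂/P₁), with C_p = 7R/2 = 29.1 J mol⁻¹ K⁻¹ for a diatomic ideal gas.
ΔS = 3.27 × [29.1 × ln(522/599) − 8.314 × ln(3850/769)] = -56.9 J/K.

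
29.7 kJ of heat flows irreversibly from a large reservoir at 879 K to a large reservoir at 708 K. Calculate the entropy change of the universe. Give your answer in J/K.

ΔS_hot = −Q/T_H = −29700/879 = -33.79 J/K and ΔS_cold = +Q/T_C = 29700/708 = 41.95 J/K.
ΔS_total = -33.79 + 41.95 = 8.16 J/K, positive as the second law requires.

ΔS_total = 8.16 J/K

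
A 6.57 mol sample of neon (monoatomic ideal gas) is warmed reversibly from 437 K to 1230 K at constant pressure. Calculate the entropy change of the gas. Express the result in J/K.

At constant pressure, ΔS = nC_p ln(T₂/T₁) with C_p = 5R/2 = 20.79 J mol⁻¹ K⁻¹.
ΔS = 6.57 × 20.79 × ln(1230/437) = 141 J/K.

ΔS = 141 J/K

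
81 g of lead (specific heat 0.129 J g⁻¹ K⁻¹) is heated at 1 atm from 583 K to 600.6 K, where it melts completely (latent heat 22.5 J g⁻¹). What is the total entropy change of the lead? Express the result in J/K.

ΔS = 3.35 J/K

Warming step: ΔS₁ = m c ln(T_tr/T_i) = 81 × 0.129 × ln(600.6/583) = 0.31077 J/K.
Phase change: ΔS₂ = +mL/T_tr = 81 × 22.5 / 600.6 = 3.0345 J/K.
ΔS_total = (0.31077) + (3.0345) = 3.35 J/K.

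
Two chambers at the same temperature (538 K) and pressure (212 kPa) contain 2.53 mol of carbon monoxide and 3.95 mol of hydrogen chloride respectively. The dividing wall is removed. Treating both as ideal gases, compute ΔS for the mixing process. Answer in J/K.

Mole fractions: x_A = 2.53/6.48 = 0.39, x_B = 0.61.
ΔS_mix = −R(n_A ln x_A + n_B ln x_B) = −8.314 × (2.53 ln 0.39 + 3.95 ln 0.61) = 36 J/K.

ΔS_mix = 36 J/K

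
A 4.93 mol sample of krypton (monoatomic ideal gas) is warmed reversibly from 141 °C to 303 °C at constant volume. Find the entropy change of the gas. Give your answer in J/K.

ΔS = 20.3 J/K

In kelvin: T₁ = 414.15 K, T₂ = 576.15 K. At constant volume, ΔS = nC_V ln(T₂/T₁) with C_V = 3R/2 = 12.47 J mol⁻¹ K⁻¹.
ΔS = 4.93 × 12.47 × ln(576.15/414.15) = 20.3 J/K.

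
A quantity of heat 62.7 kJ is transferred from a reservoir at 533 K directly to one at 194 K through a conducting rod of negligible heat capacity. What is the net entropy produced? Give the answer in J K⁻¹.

ΔS_total = 206 J/K

ΔS_hot = −Q/T_H = −62700/533 = -117.6 J/K and ΔS_cold = +Q/T_C = 62700/194 = 323.2 J/K.
ΔS_total = -117.6 + 323.2 = 206 J/K, positive as the second law requires.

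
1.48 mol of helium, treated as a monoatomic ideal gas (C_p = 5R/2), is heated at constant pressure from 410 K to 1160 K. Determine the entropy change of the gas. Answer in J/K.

ΔS = 32 J/K

At constant pressure, ΔS = nC_p ln(T₂/T₁) with C_p = 5R/2 = 20.79 J mol⁻¹ K⁻¹.
ΔS = 1.48 × 20.79 × ln(1160/410) = 32 J/K.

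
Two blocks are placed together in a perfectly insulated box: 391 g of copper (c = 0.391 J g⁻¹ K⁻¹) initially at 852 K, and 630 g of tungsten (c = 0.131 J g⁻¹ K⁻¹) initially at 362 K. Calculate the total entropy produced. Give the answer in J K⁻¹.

Energy balance: T_f = (m₁c₁T₁ + m₂c₂T₂)/(m₁c₁ + m₂c₂) = 680.22 K.
ΔS₁ = m₁c₁ ln(T_f/T₁) = 152.881 × ln(680.22/852) = -34.43 J/K.
ΔS₂ = m₂c₂ ln(T_f/T₂) = 82.53 × ln(680.22/362) = 52.06 J/K.
ΔS_total = -34.43 + 52.06 = 17.6 J/K.

ΔS_total = 17.6 J/K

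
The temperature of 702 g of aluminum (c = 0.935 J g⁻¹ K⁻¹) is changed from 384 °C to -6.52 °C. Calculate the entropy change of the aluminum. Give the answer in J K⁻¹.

ΔS = -592 J/K

In kelvin: T₁ = 657.15 K, T₂ = 266.63 K. ΔS = ∫dQ_rev/T = m c ln(T₂/T₁) = 702 × 0.935 × ln(266.63/657.15) = -592 J/K.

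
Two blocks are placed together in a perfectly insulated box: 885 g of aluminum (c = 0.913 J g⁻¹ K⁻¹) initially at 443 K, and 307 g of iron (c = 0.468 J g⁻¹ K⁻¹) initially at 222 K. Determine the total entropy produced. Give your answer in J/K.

Energy balance: T_f = (m₁c₁T₁ + m₂c₂T₂)/(m₁c₁ + m₂c₂) = 409.64 K.
ΔS₁ = m₁c₁ ln(T_f/T₁) = 808.005 × ln(409.64/443) = -63.27 J/K.
ΔS₂ = m₂c₂ ln(T_f/T₂) = 143.676 × ln(409.64/222) = 88.01 J/K.
ΔS_total = -63.27 + 88.01 = 24.7 J/K.

ΔS_total = 24.7 J/K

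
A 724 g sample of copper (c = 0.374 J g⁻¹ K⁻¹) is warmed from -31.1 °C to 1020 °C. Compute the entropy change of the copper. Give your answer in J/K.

ΔS = 454 J/K

In kelvin: T₁ = 242.05 K, T₂ = 1293.15 K. ΔS = ∫dQ_rev/T = m c ln(T₂/T₁) = 724 × 0.374 × ln(1293.15/242.05) = 454 J/K.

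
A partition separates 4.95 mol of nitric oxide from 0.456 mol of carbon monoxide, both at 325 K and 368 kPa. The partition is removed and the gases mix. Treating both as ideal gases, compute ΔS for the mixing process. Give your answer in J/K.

ΔS_mix = 13 J/K

Mole fractions: x_A = 4.95/5.41 = 0.916, x_B = 0.0844.
ΔS_mix = −R(n_A ln x_A + n_B ln x_B) = −8.314 × (4.95 ln 0.916 + 0.456 ln 0.0844) = 13 J/K.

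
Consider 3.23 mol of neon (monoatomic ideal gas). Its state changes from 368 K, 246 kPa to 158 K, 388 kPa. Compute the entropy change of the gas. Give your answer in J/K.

ΔS = -69 J/K

ΔS = nC_p ln(T₂/T₁) − nR ln(P₂/P₁), with C_p = 5R/2 = 20.79 J mol⁻¹ K⁻¹ for a monoatomic ideal gas.
ΔS = 3.23 × [20.79 × ln(158/368) − 8.314 × ln(388/246)] = -69 J/K.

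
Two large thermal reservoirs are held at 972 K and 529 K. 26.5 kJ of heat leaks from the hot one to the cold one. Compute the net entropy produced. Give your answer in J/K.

ΔS_hot = −Q/T_H = −26500/972 = -27.26 J/K and ΔS_cold = +Q/T_C = 26500/529 = 50.09 J/K.
ΔS_total = -27.26 + 50.09 = 22.8 J/K, positive as the second law requires.

ΔS_total = 22.8 J/K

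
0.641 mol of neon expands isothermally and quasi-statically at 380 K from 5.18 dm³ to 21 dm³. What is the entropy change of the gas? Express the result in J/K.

For an isothermal ideal gas ΔS_gas = nR ln(V₂/V₁) = 0.641 × 8.314 × ln(21/5.18) = 7.46 J/K.

ΔS_gas = 7.46 J/K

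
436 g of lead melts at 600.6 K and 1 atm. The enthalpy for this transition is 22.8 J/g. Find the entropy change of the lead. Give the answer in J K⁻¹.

ΔS = 16.6 J/K

Heat absorbed by the substance: Q = mL = 436 × 22.8 = 9940.8 J.
At constant T, ΔS = Q_rev/T = 9940.8 / 600.6 = 16.6 J/K.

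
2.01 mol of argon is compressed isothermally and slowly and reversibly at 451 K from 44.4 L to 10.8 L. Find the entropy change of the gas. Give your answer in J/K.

For an isothermal ideal gas ΔS_gas = nR ln(V₂/V₁) = 2.01 × 8.314 × ln(10.8/44.4) = -23.6 J/K.

ΔS_gas = -23.6 J/K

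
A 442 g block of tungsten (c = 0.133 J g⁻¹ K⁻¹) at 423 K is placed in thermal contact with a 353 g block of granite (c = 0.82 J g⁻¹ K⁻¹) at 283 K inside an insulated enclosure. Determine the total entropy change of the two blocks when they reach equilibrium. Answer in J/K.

ΔS_total = 4.3 J/K

Energy balance: T_f = (m₁c₁T₁ + m₂c₂T₂)/(m₁c₁ + m₂c₂) = 306.63 K.
ΔS₁ = m₁c₁ ln(T_f/T₁) = 58.786 × ln(306.63/423) = -18.913 J/K.
ΔS₂ = m₂c₂ ln(T_f/T₂) = 289.46 × ln(306.63/283) = 23.216 J/K.
ΔS_total = -18.913 + 23.216 = 4.3 J/K.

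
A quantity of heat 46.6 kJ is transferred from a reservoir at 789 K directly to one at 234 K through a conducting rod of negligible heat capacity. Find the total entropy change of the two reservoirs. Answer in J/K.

ΔS_hot = −Q/T_H = −46600/789 = -59.06 J/K and ΔS_cold = +Q/T_C = 46600/234 = 199.1 J/K.
ΔS_total = -59.06 + 199.1 = 140 J/K, positive as the second law requires.

ΔS_total = 140 J/K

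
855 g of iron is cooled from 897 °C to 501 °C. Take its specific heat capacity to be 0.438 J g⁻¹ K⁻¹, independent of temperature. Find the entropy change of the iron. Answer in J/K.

ΔS = -155 J/K

In kelvin: T₁ = 1170.15 K, T₂ = 774.15 K. ΔS = ∫dQ_rev/T = m c ln(T₂/T₁) = 855 × 0.438 × ln(774.15/1170.15) = -155 J/K.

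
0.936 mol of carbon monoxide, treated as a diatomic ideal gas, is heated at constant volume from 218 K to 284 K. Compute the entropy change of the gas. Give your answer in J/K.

ΔS = 5.15 J/K

At constant volume, ΔS = nC_V ln(T₂/T₁) with C_V = 5R/2 = 20.79 J mol⁻¹ K⁻¹.
ΔS = 0.936 × 20.79 × ln(284/218) = 5.15 J/K.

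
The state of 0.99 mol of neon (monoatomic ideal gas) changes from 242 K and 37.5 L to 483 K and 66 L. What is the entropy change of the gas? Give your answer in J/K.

ΔS = 13.2 J/K

Entropy is a state function: ΔS = nC_V ln(T₂/T₁) + nR ln(V₂/V₁), with C_V = 3R/2 = 12.47 J mol⁻¹ K⁻¹ for a monoatomic ideal gas.
ΔS = 0.99 × [12.47 × ln(483/242) + 8.314 × ln(66/37.5)] = 13.2 J/K.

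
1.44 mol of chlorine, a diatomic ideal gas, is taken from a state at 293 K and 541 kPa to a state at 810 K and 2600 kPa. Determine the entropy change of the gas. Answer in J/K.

ΔS = 23.8 J/K

ΔS = nC_p ln(T₂/T₁) − nR ln(P₂/P₁), with C_p = 7R/2 = 29.1 J mol⁻¹ K⁻¹ for a diatomic ideal gas.
ΔS = 1.44 × [29.1 × ln(810/293) − 8.314 × ln(2600/541)] = 23.8 J/K.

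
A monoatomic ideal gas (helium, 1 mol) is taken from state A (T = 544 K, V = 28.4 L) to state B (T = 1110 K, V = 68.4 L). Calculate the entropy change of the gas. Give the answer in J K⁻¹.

ΔS = 16.2 J/K

Entropy is a state function: ΔS = nC_V ln(T₂/T₁) + nR ln(V₂/V₁), with C_V = 3R/2 = 12.47 J mol⁻¹ K⁻¹ for a monoatomic ideal gas.
ΔS = 1 × [12.47 × ln(1110/544) + 8.314 × ln(68.4/28.4)] = 16.2 J/K.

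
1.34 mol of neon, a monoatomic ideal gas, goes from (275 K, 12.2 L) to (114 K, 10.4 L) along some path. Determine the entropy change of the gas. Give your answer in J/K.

ΔS = -16.5 J/K

Entropy is a state function: ΔS = nC_V ln(T₂/T₁) + nR ln(V₂/V₁), with C_V = 3R/2 = 12.47 J mol⁻¹ K⁻¹ for a monoatomic ideal gas.
ΔS = 1.34 × [12.47 × ln(114/275) + 8.314 × ln(10.4/12.2)] = -16.5 J/K.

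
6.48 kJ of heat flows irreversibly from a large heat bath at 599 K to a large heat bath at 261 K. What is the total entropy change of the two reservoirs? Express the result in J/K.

ΔS_hot = −Q/T_H = −6480/599 = -10.82 J/K and ΔS_cold = +Q/T_C = 6480/261 = 24.83 J/K.
ΔS_total = -10.82 + 24.83 = 14 J/K, positive as the second law requires.

ΔS_total = 14 J/K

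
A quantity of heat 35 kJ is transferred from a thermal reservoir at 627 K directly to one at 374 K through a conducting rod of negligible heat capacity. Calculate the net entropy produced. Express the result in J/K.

ΔS_total = 37.8 J/K

ΔS_hot = −Q/T_H = −35000/627 = -55.82 J/K and ΔS_cold = +Q/T_C = 35000/374 = 93.58 J/K.
ΔS_total = -55.82 + 93.58 = 37.8 J/K, positive as the second law requires.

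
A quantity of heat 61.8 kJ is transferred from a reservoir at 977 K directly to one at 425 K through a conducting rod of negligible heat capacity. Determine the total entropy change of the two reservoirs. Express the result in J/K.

ΔS_total = 82.2 J/K

ΔS_hot = −Q/T_H = −61800/977 = -63.25 J/K and ΔS_cold = +Q/T_C = 61800/425 = 145.4 J/K.
ΔS_total = -63.25 + 145.4 = 82.2 J/K, positive as the second law requires.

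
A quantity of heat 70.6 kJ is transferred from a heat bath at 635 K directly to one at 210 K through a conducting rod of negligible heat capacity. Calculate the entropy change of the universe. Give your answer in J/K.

ΔS_total = 225 J/K

ΔS_hot = −Q/T_H = −70600/635 = -111.2 J/K and ΔS_cold = +Q/T_C = 70600/210 = 336.2 J/K.
ΔS_total = -111.2 + 336.2 = 225 J/K, positive as the second law requires.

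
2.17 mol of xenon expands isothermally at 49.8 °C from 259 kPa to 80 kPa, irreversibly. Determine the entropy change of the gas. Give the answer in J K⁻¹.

ΔS_gas = 21.2 J/K

Entropy is a state function, so ΔS_gas depends only on the end states.
For an isothermal ideal gas ΔS_gas = nR ln(P₁/P₂) = 2.17 × 8.314 × ln(259/80) = 21.2 J/K.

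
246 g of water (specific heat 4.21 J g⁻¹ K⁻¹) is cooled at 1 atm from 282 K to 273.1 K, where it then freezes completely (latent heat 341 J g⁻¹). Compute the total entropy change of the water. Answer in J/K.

Cooling step: ΔS₁ = m c ln(T_tr/T_i) = 246 × 4.21 × ln(273.1/282) = -33.21 J/K.
Phase change: ΔS₂ = −mL/T_tr = −246 × 341 / 273.1 = -307.2 J/K.
ΔS_total = (-33.21) + (-307.2) = -340 J/K.

ΔS = -340 J/K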